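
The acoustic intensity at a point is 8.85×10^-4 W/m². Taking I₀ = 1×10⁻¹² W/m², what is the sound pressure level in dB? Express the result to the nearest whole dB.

L = 10·log₁₀(I/I₀) = 10·log₁₀(8.85×10^-4/10⁻¹²) = 10·log₁₀(8.85×10^8).
L = 10·(0.9469 + 8) = 89.47 dB.

89 dB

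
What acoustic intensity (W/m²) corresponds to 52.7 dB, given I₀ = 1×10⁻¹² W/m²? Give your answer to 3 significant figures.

1.86e-07 W/m²

I/I₀ = 10^(52.7/10) = 1.862e+05, so I = 1.862e+05 × 10⁻¹² W/m².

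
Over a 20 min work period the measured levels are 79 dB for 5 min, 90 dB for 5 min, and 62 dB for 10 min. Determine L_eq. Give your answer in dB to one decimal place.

The energy average is taken in the linear domain: L_eq = 10·log₁₀[(Σ tᵢ·10^(Lᵢ/10))/T], T = 20 min.
Σ tᵢ·10^(Lᵢ/10) = 5·10^(79/10) + 5·10^(90/10) + 10·10^(62/10) = 5.413e+09.
L_eq = 10·log₁₀(5.413e+09/20) = 84.32 dB.

84.3 dB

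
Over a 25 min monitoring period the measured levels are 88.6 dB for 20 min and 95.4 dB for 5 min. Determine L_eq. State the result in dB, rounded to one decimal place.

Weight each interval's intensity by its duration and average over T = 25 min:
Σ tᵢ·10^(Lᵢ/10) = 20·10^(88.6/10) + 5·10^(95.4/10) = 3.183e+10.
L_eq = 10·log₁₀(3.183e+10/25) = 91.05 dB.

91.0 dB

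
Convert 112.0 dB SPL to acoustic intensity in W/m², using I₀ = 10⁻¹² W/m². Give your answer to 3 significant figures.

0.158 W/m²

L = 10·log₁₀(I/I₀) ⇒ I = I₀·10^(L/10) = 10⁻¹² × 10^11.20.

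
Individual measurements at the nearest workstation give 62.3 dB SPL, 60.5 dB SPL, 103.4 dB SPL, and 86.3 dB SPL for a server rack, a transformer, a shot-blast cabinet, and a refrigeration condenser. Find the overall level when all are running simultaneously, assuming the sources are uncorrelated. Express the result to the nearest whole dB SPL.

For uncorrelated sources the intensities add, so convert each level to linear form, sum, and take 10·log₁₀ of the total.
Σ 10^(L/10) = 10^(62.3/10) + 10^(60.5/10) + 10^(103.4/10) + 10^(86.3/10) = 2.231e+10.
L_total = 10·log₁₀(2.231e+10) = 103.48 dB SPL.

103 dB SPL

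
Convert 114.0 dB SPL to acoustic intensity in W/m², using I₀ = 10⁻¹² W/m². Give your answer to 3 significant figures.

L = 10·log₁₀(I/I₀) ⇒ I = I₀·10^(L/10) = 10⁻¹² × 10^11.40.

0.251 W/m²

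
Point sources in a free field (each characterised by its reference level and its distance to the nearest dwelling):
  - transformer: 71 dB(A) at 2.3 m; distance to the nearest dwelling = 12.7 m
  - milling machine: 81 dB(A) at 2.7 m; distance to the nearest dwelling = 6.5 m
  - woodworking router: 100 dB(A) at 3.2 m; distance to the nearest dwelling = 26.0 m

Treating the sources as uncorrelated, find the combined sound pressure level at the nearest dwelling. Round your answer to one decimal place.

Propagate each source to the receiver with L = L_ref − 20·log₁₀(r/r_ref), then add intensities.
transformer: 71 − 20·log₁₀(12.7/2.3) = 71 − 14.84 = 56.16 dB(A).
milling machine: 81 − 20·log₁₀(6.5/2.7) = 81 − 7.63 = 73.37 dB(A).
woodworking router: 100 − 20·log₁₀(26.0/3.2) = 100 − 18.20 = 81.80 dB(A).
Σ 10^(L/10) = 1.736e+08 → L_total = 10·log₁₀(1.736e+08) = 82.40 dB(A).

82.4 dB(A)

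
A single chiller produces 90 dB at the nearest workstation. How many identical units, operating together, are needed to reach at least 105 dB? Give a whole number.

32

The shortfall is 105 − 90 = 15.0 dB, and N units add 10·log₁₀ N, so need 10·log₁₀ N ≥ 15.0.
N ≥ 10^(15.0/10) = 31.623, so N = 32.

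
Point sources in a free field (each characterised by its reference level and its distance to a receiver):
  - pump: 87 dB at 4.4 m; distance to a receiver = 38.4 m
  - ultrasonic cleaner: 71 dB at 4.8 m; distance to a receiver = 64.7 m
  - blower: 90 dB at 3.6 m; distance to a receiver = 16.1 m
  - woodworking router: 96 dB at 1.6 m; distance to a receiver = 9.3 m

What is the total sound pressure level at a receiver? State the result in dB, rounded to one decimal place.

Propagate each source to the receiver with L = L_ref − 20·log₁₀(r/r_ref), then add intensities.
pump: 87 − 20·log₁₀(38.4/4.4) = 87 − 18.82 = 68.18 dB.
ultrasonic cleaner: 71 − 20·log₁₀(64.7/4.8) = 71 − 22.59 = 48.41 dB.
blower: 90 − 20·log₁₀(16.1/3.6) = 90 − 13.01 = 76.99 dB.
woodworking router: 96 − 20·log₁₀(9.3/1.6) = 96 − 15.29 = 80.71 dB.
Σ 10^(L/10) = 1.745e+08 → L_total = 10·log₁₀(1.745e+08) = 82.42 dB.

82.4 dB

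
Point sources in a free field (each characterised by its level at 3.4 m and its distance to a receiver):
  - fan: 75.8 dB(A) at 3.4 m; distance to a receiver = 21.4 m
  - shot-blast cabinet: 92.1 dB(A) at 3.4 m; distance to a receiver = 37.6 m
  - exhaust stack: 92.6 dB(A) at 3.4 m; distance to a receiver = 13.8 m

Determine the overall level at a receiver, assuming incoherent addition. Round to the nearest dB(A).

81 dB(A)

Propagate each source to the receiver with L = L_ref − 20·log₁₀(r/r_ref), then add intensities.
fan: 75.8 − 20·log₁₀(21.4/3.4) = 75.8 − 15.98 = 59.82 dB(A).
shot-blast cabinet: 92.1 − 20·log₁₀(37.6/3.4) = 92.1 − 20.87 = 71.23 dB(A).
exhaust stack: 92.6 − 20·log₁₀(13.8/3.4) = 92.6 − 12.17 = 80.43 dB(A).
Σ 10^(L/10) = 1.247e+08 → L_total = 10·log₁₀(1.247e+08) = 80.96 dB(A).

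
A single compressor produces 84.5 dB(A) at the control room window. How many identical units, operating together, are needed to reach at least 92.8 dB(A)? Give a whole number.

N identical sources give L₁ + 10·log₁₀ N, so require 10·log₁₀ N ≥ 92.8 − 84.5 = 8.3 dB.
N ≥ 10^(8.3/10) = 6.761, so N = 7.

7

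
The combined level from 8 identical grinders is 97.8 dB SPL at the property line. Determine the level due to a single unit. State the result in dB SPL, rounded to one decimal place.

88.8 dB SPL

8 equal contributions raise the level by 10·log₁₀ 8 = 9.031 dB, so each unit alone gives 97.8 − 9.031.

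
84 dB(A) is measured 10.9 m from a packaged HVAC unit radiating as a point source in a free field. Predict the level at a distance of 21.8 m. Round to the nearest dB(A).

78 dB(A)

Point-source attenuation: ΔL = 20·log₁₀(r₂/r₁) = 20·log₁₀(21.8/10.9) = 6.021 dB.
L₂ = 84 − 20·log₁₀(21.8/10.9) = 84 − 6.021 = 77.98 dB(A).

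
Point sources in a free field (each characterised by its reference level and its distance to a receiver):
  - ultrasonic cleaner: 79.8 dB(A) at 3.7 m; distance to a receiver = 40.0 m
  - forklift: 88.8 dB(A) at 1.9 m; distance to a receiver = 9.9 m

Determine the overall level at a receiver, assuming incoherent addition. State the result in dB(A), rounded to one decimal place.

74.6 dB(A)

Propagate each source to the receiver with L = L_ref − 20·log₁₀(r/r_ref), then add intensities.
ultrasonic cleaner: 79.8 − 20·log₁₀(40.0/3.7) = 79.8 − 20.68 = 59.12 dB(A).
forklift: 88.8 − 20·log₁₀(9.9/1.9) = 88.8 − 14.34 = 74.46 dB(A).
Σ 10^(L/10) = 2.876e+07 → L_total = 10·log₁₀(2.876e+07) = 74.59 dB(A).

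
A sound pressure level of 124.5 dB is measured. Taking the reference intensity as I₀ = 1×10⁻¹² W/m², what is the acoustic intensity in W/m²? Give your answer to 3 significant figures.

2.82 W/m²

I = I₀·10^(L/10) = 10⁻¹² × 10^(124.5/10) = 10^(0.450).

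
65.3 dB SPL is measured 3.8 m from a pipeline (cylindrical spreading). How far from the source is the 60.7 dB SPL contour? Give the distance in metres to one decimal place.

The 4.6 dB drop corresponds to a distance ratio of 10^(4.6/10) for a line source.
r₂ = 3.8·10^((65.3−60.7)/10) = 3.8·10^(4.6/10) = 10.96 m.

11.0 m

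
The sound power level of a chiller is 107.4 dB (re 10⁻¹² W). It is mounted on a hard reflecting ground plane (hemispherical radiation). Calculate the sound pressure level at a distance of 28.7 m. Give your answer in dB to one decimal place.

70.3 dB

Free-field hemispherical radiation: L_p = L_w − 10·log₁₀(2π·r²), r = 28.7 m.
2π·r² = 5175 m², 10·log₁₀ of that is 37.139 dB.
L_p = 107.4 − 37.139 = 70.26 dB.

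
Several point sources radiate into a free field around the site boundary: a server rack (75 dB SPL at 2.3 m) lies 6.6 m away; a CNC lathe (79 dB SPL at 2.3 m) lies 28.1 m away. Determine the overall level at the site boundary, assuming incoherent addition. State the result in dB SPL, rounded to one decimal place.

66.4 dB SPL

Apply inverse-square spreading to bring every level to the receiver, then sum 10^(L/10).
server rack: 75 − 20·log₁₀(6.6/2.3) = 75 − 9.16 = 65.84 dB SPL.
CNC lathe: 79 − 20·log₁₀(28.1/2.3) = 79 − 21.74 = 57.26 dB SPL.
Σ 10^(L/10) = 4.372e+06 → L_total = 10·log₁₀(4.372e+06) = 66.41 dB SPL.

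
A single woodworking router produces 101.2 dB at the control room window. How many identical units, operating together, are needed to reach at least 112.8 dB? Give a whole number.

The shortfall is 112.8 − 101.2 = 11.6 dB, and N units add 10·log₁₀ N, so need 10·log₁₀ N ≥ 11.6.
N ≥ 10^(11.6/10) = 14.454, so N = 15.

15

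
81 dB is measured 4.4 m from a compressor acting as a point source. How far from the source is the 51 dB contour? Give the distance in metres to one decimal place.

139.1 m

For a point source L₁ − L₂ = 20·log₁₀(r₂/r₁), so r₂ = r₁·10^((L₁−L₂)/20).
r₂ = 4.4·10^((81−51)/20) = 4.4·10^(30.0/20) = 139.14 m.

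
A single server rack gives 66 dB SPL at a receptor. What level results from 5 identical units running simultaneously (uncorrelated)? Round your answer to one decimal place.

L_total = L₁ + 10·log₁₀ N for N identical incoherent sources.
L_total = 66 + 10·log₁₀(5) = 66 + 6.990 = 72.99 dB SPL.

73.0 dB SPL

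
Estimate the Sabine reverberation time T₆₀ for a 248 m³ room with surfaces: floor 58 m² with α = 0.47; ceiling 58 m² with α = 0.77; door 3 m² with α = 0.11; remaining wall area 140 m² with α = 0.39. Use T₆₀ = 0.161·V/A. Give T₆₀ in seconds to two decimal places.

Summing Sᵢαᵢ: 58·0.47 + 58·0.77 + 3·0.11 + 140·0.39 = 126.85 m².
T₆₀ = 0.161·V/A = 0.161·248/126.85 = 0.315 s.

0.31 s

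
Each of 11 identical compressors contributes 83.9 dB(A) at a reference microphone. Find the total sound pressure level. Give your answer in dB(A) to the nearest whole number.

94 dB(A)

N identical incoherent sources raise the level by 10·log₁₀ N.
L_total = 83.9 + 10·log₁₀(11) = 83.9 + 10.414 = 94.31 dB(A).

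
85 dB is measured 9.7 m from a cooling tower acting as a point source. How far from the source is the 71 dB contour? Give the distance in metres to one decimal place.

48.6 m

For a point source L₁ − L₂ = 20·log₁₀(r₂/r₁), so r₂ = r₁·10^((L₁−L₂)/20).
r₂ = 9.7·10^((85−71)/20) = 9.7·10^(14.0/20) = 48.62 m.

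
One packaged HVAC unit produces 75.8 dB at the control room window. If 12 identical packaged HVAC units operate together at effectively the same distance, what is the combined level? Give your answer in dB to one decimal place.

86.6 dB

With 12 equal, uncorrelated contributions the intensity is 12× that of one unit, giving a rise of 10·log₁₀ 12.
L_total = 75.8 + 10·log₁₀(12) = 75.8 + 10.792 = 86.59 dB.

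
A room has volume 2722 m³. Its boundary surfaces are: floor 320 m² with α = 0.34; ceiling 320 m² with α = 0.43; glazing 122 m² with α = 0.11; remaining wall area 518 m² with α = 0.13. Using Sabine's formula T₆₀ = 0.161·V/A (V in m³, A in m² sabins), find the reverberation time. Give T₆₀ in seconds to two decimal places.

1.34 s

Total absorption A = 320·0.34 + 320·0.43 + 122·0.11 + 518·0.13 = 327.16 m² sabins.
T₆₀ = 0.161 × 2722 / 327.16 = 1.340 s.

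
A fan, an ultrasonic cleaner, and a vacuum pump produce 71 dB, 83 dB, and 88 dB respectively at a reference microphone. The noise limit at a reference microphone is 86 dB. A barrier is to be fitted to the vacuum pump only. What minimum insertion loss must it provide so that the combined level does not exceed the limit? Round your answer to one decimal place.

The untreated sources together contribute 10^(71/10) + 10^(83/10) = 2.121e+08, i.e. 83.27 dB.
To meet 86 dB overall, the treated vacuum pump may contribute at most 10^(86/10) − 2.121e+08 = 1.860e+08, i.e. 82.69 dB.
So the vacuum pump must be reduced from 88 to 82.69 dB: IL = 5.31 dB.

5.3 dB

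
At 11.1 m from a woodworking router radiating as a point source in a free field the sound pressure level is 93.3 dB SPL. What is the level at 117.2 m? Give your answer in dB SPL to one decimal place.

72.8 dB SPL

Point-source attenuation: ΔL = 20·log₁₀(r₂/r₁) = 20·log₁₀(117.2/11.1) = 20.472 dB.
L₂ = 93.3 − 20·log₁₀(117.2/11.1) = 93.3 − 20.472 = 72.83 dB SPL.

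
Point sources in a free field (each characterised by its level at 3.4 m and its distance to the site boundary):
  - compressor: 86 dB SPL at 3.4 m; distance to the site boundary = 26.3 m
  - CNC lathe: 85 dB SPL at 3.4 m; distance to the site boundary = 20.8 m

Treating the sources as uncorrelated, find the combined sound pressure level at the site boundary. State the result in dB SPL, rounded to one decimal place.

71.8 dB SPL

First find each source's level at the receiver (point-source: −20·log₁₀(r/r_ref)), then combine on an intensity basis.
compressor: 86 − 20·log₁₀(26.3/3.4) = 86 − 17.77 = 68.23 dB SPL.
CNC lathe: 85 − 20·log₁₀(20.8/3.4) = 85 − 15.73 = 69.27 dB SPL.
Σ 10^(L/10) = 1.510e+07 → L_total = 10·log₁₀(1.510e+07) = 71.79 dB SPL.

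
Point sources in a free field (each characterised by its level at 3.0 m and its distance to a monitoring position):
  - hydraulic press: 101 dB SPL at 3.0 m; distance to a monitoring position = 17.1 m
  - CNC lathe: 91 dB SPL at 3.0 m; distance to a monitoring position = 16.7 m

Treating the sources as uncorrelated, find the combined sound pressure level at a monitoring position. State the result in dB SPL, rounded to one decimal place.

86.3 dB SPL

Propagate each source to the receiver with L = L_ref − 20·log₁₀(r/r_ref), then add intensities.
hydraulic press: 101 − 20·log₁₀(17.1/3.0) = 101 − 15.12 = 85.88 dB SPL.
CNC lathe: 91 − 20·log₁₀(16.7/3.0) = 91 − 14.91 = 76.09 dB SPL.
Σ 10^(L/10) = 4.281e+08 → L_total = 10·log₁₀(4.281e+08) = 86.32 dB SPL.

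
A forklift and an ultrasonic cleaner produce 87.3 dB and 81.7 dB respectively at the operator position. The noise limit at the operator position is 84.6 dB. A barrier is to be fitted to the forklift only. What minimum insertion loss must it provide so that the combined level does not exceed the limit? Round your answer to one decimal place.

5.8 dB

The untreated sources together contribute 10^(81.7/10) = 1.479e+08, i.e. 81.70 dB.
To meet 84.6 dB overall, the treated forklift may contribute at most 10^(84.6/10) − 1.479e+08 = 1.405e+08, i.e. 81.48 dB.
So the forklift must be reduced from 87.3 to 81.48 dB: IL = 5.82 dB.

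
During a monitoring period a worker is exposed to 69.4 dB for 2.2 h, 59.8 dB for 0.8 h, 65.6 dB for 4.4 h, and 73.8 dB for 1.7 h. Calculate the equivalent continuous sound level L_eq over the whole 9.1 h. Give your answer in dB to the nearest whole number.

69 dB

L_eq = 10·log₁₀[(1/T)·Σ tᵢ·10^(Lᵢ/10)] with T = 9.1 h.
Σ tᵢ·10^(Lᵢ/10) = 2.2·10^(69.4/10) + 0.8·10^(59.8/10) + 4.4·10^(65.6/10) + 1.7·10^(73.8/10) = 7.668e+07.
L_eq = 10·log₁₀(7.668e+07/9.1) = 69.26 dB.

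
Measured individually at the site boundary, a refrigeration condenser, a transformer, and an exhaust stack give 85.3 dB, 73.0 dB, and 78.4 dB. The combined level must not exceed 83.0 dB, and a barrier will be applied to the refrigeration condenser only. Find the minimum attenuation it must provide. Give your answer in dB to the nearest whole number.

Everything except the refrigeration condenser sums to 10^(73.0/10) + 10^(78.4/10) = 8.914e+07 in linear terms, 79.50 dB.
To meet 83.0 dB overall, the treated refrigeration condenser may contribute at most 10^(83.0/10) − 8.914e+07 = 1.104e+08, i.e. 80.43 dB.
Required insertion loss = 85.3 − 80.43 = 4.87 dB.

5 dB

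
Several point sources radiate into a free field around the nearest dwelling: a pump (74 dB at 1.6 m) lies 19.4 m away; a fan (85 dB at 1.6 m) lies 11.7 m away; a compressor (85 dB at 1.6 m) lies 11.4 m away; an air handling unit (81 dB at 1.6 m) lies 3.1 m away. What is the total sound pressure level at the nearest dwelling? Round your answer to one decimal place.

76.6 dB

Apply inverse-square spreading to bring every level to the receiver, then sum 10^(L/10).
pump: 74 − 20·log₁₀(19.4/1.6) = 74 − 21.67 = 52.33 dB.
fan: 85 − 20·log₁₀(11.7/1.6) = 85 − 17.28 = 67.72 dB.
compressor: 85 − 20·log₁₀(11.4/1.6) = 85 − 17.06 = 67.94 dB.
air handling unit: 81 − 20·log₁₀(3.1/1.6) = 81 − 5.74 = 75.26 dB.
Σ 10^(L/10) = 4.585e+07 → L_total = 10·log₁₀(4.585e+07) = 76.61 dB.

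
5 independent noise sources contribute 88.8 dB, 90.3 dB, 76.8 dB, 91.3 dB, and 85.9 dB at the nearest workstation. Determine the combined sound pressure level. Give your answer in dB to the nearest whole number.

96 dB

Incoherent sources combine by intensity addition: L_total = 10·log₁₀(Σ 10^(L_i/10)).
Σ 10^(L/10) = 10^(88.8/10) + 10^(90.3/10) + 10^(76.8/10) + 10^(91.3/10) + 10^(85.9/10) = 3.616e+09.
L_total = 10·log₁₀(3.616e+09) = 95.58 dB.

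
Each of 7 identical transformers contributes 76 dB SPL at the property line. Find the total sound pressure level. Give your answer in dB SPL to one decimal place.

84.5 dB SPL

L_total = L₁ + 10·log₁₀ N for N identical incoherent sources.
L_total = 76 + 10·log₁₀(7) = 76 + 8.451 = 84.45 dB SPL.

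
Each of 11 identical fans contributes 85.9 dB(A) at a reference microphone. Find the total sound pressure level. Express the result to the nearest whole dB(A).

With 11 equal, uncorrelated contributions the intensity is 11× that of one unit, giving a rise of 10·log₁₀ 11.
L_total = 85.9 + 10·log₁₀(11) = 85.9 + 10.414 = 96.31 dB(A).

96 dB(A)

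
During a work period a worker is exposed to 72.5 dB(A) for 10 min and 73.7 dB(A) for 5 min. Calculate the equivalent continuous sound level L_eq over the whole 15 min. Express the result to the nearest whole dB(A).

Weight each interval's intensity by its duration and average over T = 15 min:
Σ tᵢ·10^(Lᵢ/10) = 10·10^(72.5/10) + 5·10^(73.7/10) = 2.950e+08.
L_eq = 10·log₁₀(2.950e+08/15) = 72.94 dB(A).

73 dB(A)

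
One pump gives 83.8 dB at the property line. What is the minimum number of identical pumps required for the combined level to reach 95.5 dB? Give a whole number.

15

Need L₁ + 10·log₁₀ N ≥ 95.5, i.e. log₁₀ N ≥ 1.17.
N ≥ 10^(11.7/10) = 14.791, so N = 15.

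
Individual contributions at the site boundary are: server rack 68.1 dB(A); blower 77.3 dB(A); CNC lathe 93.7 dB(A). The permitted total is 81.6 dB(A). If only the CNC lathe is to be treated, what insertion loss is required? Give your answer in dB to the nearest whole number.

14 dB

The untreated sources together contribute 10^(68.1/10) + 10^(77.3/10) = 6.016e+07, i.e. 77.79 dB(A).
The limit corresponds to 10^(81.6/10) = 1.445e+08; subtracting the fixed part leaves 8.438e+07 for the CNC lathe, i.e. 79.26 dB(A).
So the CNC lathe must be reduced from 93.7 to 79.26 dB(A): IL = 14.44 dB.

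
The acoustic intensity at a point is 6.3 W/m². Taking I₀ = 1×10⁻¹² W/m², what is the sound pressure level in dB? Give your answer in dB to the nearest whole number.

128 dB

L = 10·log₁₀(I/I₀) = 10·log₁₀(6.3/10⁻¹²) = 10·log₁₀(6.3×10^12).
L = 10·(0.7993 + 12) = 127.99 dB.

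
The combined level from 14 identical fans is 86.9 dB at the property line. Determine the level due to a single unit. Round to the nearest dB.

75 dB

Dividing the total intensity by 14 lowers the level by 10·log₁₀ 14 = 11.461 dB: L₁ = 86.9 − 11.461.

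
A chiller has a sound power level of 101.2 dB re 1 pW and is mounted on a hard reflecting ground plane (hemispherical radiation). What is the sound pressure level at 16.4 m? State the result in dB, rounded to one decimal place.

Free-field hemispherical radiation: L_p = L_w − 10·log₁₀(2π·r²), r = 16.4 m.
2π·r² = 1690 m², 10·log₁₀ of that is 32.279 dB.
L_p = 101.2 − 32.279 = 68.92 dB.

68.9 dB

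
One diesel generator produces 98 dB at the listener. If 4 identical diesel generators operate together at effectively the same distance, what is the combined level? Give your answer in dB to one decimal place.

With 4 equal, uncorrelated contributions the intensity is 4× that of one unit, giving a rise of 10·log₁₀ 4.
L_total = 98 + 10·log₁₀(4) = 98 + 6.021 = 104.02 dB.

104.0 dB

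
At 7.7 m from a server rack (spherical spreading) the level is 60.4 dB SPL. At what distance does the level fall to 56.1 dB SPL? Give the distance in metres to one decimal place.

The 4.3 dB drop corresponds to a distance ratio of 10^(4.3/20) for a point source.
r₂ = 7.7·10^((60.4−56.1)/20) = 7.7·10^(4.3/20) = 12.63 m.

12.6 m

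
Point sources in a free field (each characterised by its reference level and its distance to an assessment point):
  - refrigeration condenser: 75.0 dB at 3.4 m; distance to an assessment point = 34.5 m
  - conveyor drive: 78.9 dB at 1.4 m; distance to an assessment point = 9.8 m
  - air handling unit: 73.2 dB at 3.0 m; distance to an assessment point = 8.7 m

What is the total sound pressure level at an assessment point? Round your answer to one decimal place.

66.4 dB

Propagate each source to the receiver with L = L_ref − 20·log₁₀(r/r_ref), then add intensities.
refrigeration condenser: 75.0 − 20·log₁₀(34.5/3.4) = 75.0 − 20.13 = 54.87 dB.
conveyor drive: 78.9 − 20·log₁₀(9.8/1.4) = 78.9 − 16.90 = 62.00 dB.
air handling unit: 73.2 − 20·log₁₀(8.7/3.0) = 73.2 − 9.25 = 63.95 dB.
Σ 10^(L/10) = 4.376e+06 → L_total = 10·log₁₀(4.376e+06) = 66.41 dB.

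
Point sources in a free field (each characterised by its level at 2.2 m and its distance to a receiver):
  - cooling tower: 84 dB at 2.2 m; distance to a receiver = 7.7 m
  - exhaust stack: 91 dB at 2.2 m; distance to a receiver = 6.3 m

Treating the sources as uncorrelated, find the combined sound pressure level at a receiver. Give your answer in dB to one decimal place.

Propagate each source to the receiver with L = L_ref − 20·log₁₀(r/r_ref), then add intensities.
cooling tower: 84 − 20·log₁₀(7.7/2.2) = 84 − 10.88 = 73.12 dB.
exhaust stack: 91 − 20·log₁₀(6.3/2.2) = 91 − 9.14 = 81.86 dB.
Σ 10^(L/10) = 1.740e+08 → L_total = 10·log₁₀(1.740e+08) = 82.41 dB.

82.4 dB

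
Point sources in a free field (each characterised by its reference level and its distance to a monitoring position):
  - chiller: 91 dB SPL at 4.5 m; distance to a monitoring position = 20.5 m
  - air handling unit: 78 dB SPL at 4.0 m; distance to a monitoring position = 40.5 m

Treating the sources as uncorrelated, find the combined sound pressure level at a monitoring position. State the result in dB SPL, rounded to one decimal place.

77.9 dB SPL

Propagate each source to the receiver with L = L_ref − 20·log₁₀(r/r_ref), then add intensities.
chiller: 91 − 20·log₁₀(20.5/4.5) = 91 − 13.17 = 77.83 dB SPL.
air handling unit: 78 − 20·log₁₀(40.5/4.0) = 78 − 20.11 = 57.89 dB SPL.
Σ 10^(L/10) = 6.128e+07 → L_total = 10·log₁₀(6.128e+07) = 77.87 dB SPL.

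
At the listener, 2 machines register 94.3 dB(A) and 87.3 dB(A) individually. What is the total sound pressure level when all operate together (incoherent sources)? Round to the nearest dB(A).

For uncorrelated sources the intensities add, so convert each level to linear form, sum, and take 10·log₁₀ of the total.
Σ 10^(L/10) = 10^(94.3/10) + 10^(87.3/10) = 3.229e+09.
L_total = 10·log₁₀(3.229e+09) = 95.09 dB(A).

95 dB(A)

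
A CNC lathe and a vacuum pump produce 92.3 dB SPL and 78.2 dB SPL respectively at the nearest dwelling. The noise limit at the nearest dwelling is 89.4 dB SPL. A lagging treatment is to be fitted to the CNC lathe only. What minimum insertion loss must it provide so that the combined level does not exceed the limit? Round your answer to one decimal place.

3.2 dB

The untreated sources together contribute 10^(78.2/10) = 6.607e+07, i.e. 78.20 dB SPL.
The limit corresponds to 10^(89.4/10) = 8.710e+08; subtracting the fixed part leaves 8.049e+08 for the CNC lathe, i.e. 89.06 dB SPL.
So the CNC lathe must be reduced from 92.3 to 89.06 dB SPL: IL = 3.24 dB.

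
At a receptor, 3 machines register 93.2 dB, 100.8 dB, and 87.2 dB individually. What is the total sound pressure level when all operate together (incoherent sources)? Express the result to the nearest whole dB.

For uncorrelated sources the intensities add, so convert each level to linear form, sum, and take 10·log₁₀ of the total.
Σ 10^(L/10) = 10^(93.2/10) + 10^(100.8/10) + 10^(87.2/10) = 1.464e+10.
L_total = 10·log₁₀(1.464e+10) = 101.65 dB.

102 dB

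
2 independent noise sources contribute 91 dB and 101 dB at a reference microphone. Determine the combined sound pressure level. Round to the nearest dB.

101 dB

Incoherent sources combine by intensity addition: L_total = 10·log₁₀(Σ 10^(L_i/10)).
Σ 10^(L/10) = 10^(91/10) + 10^(101/10) = 1.385e+10.
L_total = 10·log₁₀(1.385e+10) = 101.41 dB.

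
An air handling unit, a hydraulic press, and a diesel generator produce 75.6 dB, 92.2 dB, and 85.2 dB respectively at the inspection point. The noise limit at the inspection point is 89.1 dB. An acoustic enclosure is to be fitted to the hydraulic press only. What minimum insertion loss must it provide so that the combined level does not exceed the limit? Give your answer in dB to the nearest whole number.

Fixed contribution from the other sources: Σ 10^(L/10) = 10^(75.6/10) + 10^(85.2/10) = 3.674e+08 (85.65 dB).
To meet 89.1 dB overall, the treated hydraulic press may contribute at most 10^(89.1/10) − 3.674e+08 = 4.454e+08, i.e. 86.49 dB.
Required insertion loss = 92.2 − 86.49 = 5.71 dB.

6 dB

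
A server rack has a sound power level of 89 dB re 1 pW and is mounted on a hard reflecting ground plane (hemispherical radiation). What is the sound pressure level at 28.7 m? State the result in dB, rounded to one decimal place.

51.9 dB

Free-field hemispherical radiation: L_p = L_w − 10·log₁₀(2π·r²), r = 28.7 m.
2π·r² = 5175 m², 10·log₁₀ of that is 37.139 dB.
L_p = 89 − 37.139 = 51.86 dB.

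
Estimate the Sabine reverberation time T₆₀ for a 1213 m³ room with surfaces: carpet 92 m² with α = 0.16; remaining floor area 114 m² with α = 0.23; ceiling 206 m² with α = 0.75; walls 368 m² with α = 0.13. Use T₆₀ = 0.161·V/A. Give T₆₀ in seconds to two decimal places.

A = Σ Sᵢαᵢ = 92·0.16 + 114·0.23 + 206·0.75 + 368·0.13 = 243.28 m².
T₆₀ = 0.161 × 1213 / 243.28 = 0.803 s.

0.80 s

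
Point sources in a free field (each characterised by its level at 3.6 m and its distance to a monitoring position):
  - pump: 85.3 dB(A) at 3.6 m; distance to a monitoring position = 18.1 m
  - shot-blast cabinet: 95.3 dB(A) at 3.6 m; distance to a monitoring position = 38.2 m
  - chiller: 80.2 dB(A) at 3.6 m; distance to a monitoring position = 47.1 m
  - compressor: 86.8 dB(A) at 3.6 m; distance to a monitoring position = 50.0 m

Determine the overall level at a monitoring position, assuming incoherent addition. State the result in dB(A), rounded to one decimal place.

76.7 dB(A)

First find each source's level at the receiver (point-source: −20·log₁₀(r/r_ref)), then combine on an intensity basis.
pump: 85.3 − 20·log₁₀(18.1/3.6) = 85.3 − 14.03 = 71.27 dB(A).
shot-blast cabinet: 95.3 − 20·log₁₀(38.2/3.6) = 95.3 − 20.52 = 74.78 dB(A).
chiller: 80.2 − 20·log₁₀(47.1/3.6) = 80.2 − 22.33 = 57.87 dB(A).
compressor: 86.8 − 20·log₁₀(50.0/3.6) = 86.8 − 22.85 = 63.95 dB(A).
Σ 10^(L/10) = 4.659e+07 → L_total = 10·log₁₀(4.659e+07) = 76.68 dB(A).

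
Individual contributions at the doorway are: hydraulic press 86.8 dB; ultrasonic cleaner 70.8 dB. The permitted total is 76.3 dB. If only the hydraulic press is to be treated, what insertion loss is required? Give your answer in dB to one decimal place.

11.9 dB

The untreated sources together contribute 10^(70.8/10) = 1.202e+07, i.e. 70.80 dB.
To meet 76.3 dB overall, the treated hydraulic press may contribute at most 10^(76.3/10) − 1.202e+07 = 3.064e+07, i.e. 74.86 dB.
Required insertion loss = 86.8 − 74.86 = 11.94 dB.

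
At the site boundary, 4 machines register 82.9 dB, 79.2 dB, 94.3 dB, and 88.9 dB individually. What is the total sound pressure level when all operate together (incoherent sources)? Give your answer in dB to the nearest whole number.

96 dB

For uncorrelated sources the intensities add, so convert each level to linear form, sum, and take 10·log₁₀ of the total.
Σ 10^(L/10) = 10^(82.9/10) + 10^(79.2/10) + 10^(94.3/10) + 10^(88.9/10) = 3.746e+09.
L_total = 10·log₁₀(3.746e+09) = 95.74 dB.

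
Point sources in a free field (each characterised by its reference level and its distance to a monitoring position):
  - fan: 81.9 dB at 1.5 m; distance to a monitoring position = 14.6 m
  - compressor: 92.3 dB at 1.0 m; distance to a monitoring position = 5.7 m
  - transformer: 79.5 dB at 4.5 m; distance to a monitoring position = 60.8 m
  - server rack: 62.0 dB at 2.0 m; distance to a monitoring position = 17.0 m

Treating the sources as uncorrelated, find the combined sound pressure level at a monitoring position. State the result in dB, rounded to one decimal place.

First find each source's level at the receiver (point-source: −20·log₁₀(r/r_ref)), then combine on an intensity basis.
fan: 81.9 − 20·log₁₀(14.6/1.5) = 81.9 − 19.77 = 62.13 dB.
compressor: 92.3 − 20·log₁₀(5.7/1.0) = 92.3 − 15.12 = 77.18 dB.
transformer: 79.5 − 20·log₁₀(60.8/4.5) = 79.5 − 22.61 = 56.89 dB.
server rack: 62.0 − 20·log₁₀(17.0/2.0) = 62.0 − 18.59 = 43.41 dB.
Σ 10^(L/10) = 5.441e+07 → L_total = 10·log₁₀(5.441e+07) = 77.36 dB.

77.4 dB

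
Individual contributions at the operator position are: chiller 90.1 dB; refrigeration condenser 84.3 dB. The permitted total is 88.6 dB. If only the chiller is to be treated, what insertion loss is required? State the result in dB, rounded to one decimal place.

3.5 dB

Fixed contribution from the other source: Σ 10^(L/10) = 10^(84.3/10) = 2.692e+08 (84.30 dB).
To meet 88.6 dB overall, the treated chiller may contribute at most 10^(88.6/10) − 2.692e+08 = 4.553e+08, i.e. 86.58 dB.
So the chiller must be reduced from 90.1 to 86.58 dB: IL = 3.52 dB.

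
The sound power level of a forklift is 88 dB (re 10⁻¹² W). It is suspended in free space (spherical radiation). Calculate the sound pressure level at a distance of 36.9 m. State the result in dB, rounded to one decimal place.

45.7 dB

The power spreads over a sphere of area 4π·r², so L_p = L_w − 10·log₁₀(4π·r²).
4π·r² = 1.711e+04 m², 10·log₁₀ of that is 42.333 dB.
L_p = 88 − 42.333 = 45.67 dB.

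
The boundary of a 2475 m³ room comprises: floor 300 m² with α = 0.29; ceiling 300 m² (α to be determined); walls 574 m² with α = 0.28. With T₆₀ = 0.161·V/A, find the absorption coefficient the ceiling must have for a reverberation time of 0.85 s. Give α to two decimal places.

From T₆₀ = 0.161·V/A, the target T₆₀ = 0.85 s needs A = 0.161·2475/0.85 = 468.79 m².
Absorption from the other surfaces = 300·0.29 + 574·0.28 = 247.72 m², so the ceiling must supply 221.07 m² over 300 m².
α = 221.07/300 = 0.737.

0.74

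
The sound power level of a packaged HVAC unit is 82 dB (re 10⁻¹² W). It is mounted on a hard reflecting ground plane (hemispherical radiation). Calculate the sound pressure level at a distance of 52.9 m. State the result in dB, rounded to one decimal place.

The power spreads over a hemisphere of area 2π·r², so L_p = L_w − 10·log₁₀(2π·r²).
2π·r² = 1.758e+04 m², 10·log₁₀ of that is 42.451 dB.
L_p = 82 − 42.451 = 39.55 dB.

39.5 dB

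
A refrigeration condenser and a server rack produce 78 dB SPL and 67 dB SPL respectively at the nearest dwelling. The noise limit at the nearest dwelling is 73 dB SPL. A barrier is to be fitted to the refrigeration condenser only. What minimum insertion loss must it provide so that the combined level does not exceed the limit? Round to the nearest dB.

The untreated sources together contribute 10^(67/10) = 5.012e+06, i.e. 67.00 dB SPL.
To meet 73 dB SPL overall, the treated refrigeration condenser may contribute at most 10^(73/10) − 5.012e+06 = 1.494e+07, i.e. 71.74 dB SPL.
So the refrigeration condenser must be reduced from 78 to 71.74 dB SPL: IL = 6.26 dB.

6 dB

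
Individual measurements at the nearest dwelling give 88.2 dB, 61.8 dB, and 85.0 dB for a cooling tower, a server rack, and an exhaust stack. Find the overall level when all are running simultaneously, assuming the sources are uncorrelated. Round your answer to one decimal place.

Incoherent sources combine by intensity addition: L_total = 10·log₁₀(Σ 10^(L_i/10)).
Σ 10^(L/10) = 10^(88.2/10) + 10^(61.8/10) + 10^(85.0/10) = 9.784e+08.
L_total = 10·log₁₀(9.784e+08) = 89.91 dB.

89.9 dB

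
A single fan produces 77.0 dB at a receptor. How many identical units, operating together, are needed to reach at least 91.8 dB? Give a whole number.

31

Need L₁ + 10·log₁₀ N ≥ 91.8, i.e. log₁₀ N ≥ 1.48.
N ≥ 10^(14.8/10) = 30.200, so N = 31.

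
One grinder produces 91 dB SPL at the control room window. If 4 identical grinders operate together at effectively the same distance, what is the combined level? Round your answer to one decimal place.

N identical incoherent sources raise the level by 10·log₁₀ N.
L_total = 91 + 10·log₁₀(4) = 91 + 6.021 = 97.02 dB SPL.

97.0 dB SPL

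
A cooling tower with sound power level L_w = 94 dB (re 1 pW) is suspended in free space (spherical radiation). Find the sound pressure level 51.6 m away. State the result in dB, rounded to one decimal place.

48.8 dB

Free-field spherical radiation: L_p = L_w − 10·log₁₀(4π·r²), r = 51.6 m.
4π·r² = 3.346e+04 m², 10·log₁₀ of that is 45.245 dB.
L_p = 94 − 45.245 = 48.75 dB.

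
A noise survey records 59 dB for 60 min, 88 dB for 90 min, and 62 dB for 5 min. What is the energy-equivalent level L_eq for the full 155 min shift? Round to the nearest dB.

86 dB

The energy average is taken in the linear domain: L_eq = 10·log₁₀[(Σ tᵢ·10^(Lᵢ/10))/T], T = 155 min.
Σ tᵢ·10^(Lᵢ/10) = 60·10^(59/10) + 90·10^(88/10) + 5·10^(62/10) = 5.684e+10.
L_eq = 10·log₁₀(5.684e+10/155) = 85.64 dB.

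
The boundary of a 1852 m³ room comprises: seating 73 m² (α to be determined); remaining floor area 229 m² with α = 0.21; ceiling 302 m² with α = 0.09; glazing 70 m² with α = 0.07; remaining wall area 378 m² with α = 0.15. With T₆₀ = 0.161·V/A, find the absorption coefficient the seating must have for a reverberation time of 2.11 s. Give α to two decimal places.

0.06

A = 0.161·V/T₆₀ = 0.161·1852/2.11 = 141.31 m² sabins.
Absorption from the other surfaces = 229·0.21 + 302·0.09 + 70·0.07 + 378·0.15 = 136.87 m², so the seating must supply 4.44 m² over 73 m².
α = 4.44/73 = 0.061.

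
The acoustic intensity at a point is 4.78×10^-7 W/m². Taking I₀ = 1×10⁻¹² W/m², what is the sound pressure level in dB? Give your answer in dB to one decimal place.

L = 10·log₁₀(I/I₀) = 10·log₁₀(4.78×10^-7/10⁻¹²) = 10·log₁₀(4.78×10^5).
L = 10·(0.6794 + 5) = 56.79 dB.

56.8 dB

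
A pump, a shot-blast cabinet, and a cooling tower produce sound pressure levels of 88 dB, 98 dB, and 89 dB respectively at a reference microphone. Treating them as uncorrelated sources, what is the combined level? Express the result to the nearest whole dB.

For uncorrelated sources the intensities add, so convert each level to linear form, sum, and take 10·log₁₀ of the total.
Σ 10^(L/10) = 10^(88/10) + 10^(98/10) + 10^(89/10) = 7.735e+09.
L_total = 10·log₁₀(7.735e+09) = 98.88 dB.

99 dB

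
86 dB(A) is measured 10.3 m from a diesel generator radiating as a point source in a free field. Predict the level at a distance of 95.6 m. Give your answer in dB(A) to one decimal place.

For a point source, L₂ = L₁ − 20·log₁₀(r₂/r₁).
L₂ = 86 − 20·log₁₀(95.6/10.3) = 86 − 19.352 = 66.65 dB(A).

66.6 dB(A)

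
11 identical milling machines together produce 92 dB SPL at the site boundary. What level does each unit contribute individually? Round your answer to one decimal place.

81.6 dB SPL

For N identical incoherent sources L_total = L₁ + 10·log₁₀ N, so L₁ = 92 − 10·log₁₀(11) = 92 − 10.414.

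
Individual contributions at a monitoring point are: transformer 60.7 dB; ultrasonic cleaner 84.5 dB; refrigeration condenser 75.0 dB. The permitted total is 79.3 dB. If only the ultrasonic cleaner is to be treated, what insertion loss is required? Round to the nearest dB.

Fixed contribution from the other sources: Σ 10^(L/10) = 10^(60.7/10) + 10^(75.0/10) = 3.280e+07 (75.16 dB).
The limit corresponds to 10^(79.3/10) = 8.511e+07; subtracting the fixed part leaves 5.232e+07 for the ultrasonic cleaner, i.e. 77.19 dB.
Required insertion loss = 84.5 − 77.19 = 7.31 dB.

7 dB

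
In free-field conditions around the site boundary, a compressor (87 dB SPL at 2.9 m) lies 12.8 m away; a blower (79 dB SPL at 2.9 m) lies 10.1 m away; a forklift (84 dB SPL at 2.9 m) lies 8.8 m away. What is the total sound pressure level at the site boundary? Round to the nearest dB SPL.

78 dB SPL

Apply inverse-square spreading to bring every level to the receiver, then sum 10^(L/10).
compressor: 87 − 20·log₁₀(12.8/2.9) = 87 − 12.90 = 74.10 dB SPL.
blower: 79 − 20·log₁₀(10.1/2.9) = 79 − 10.84 = 68.16 dB SPL.
forklift: 84 − 20·log₁₀(8.8/2.9) = 84 − 9.64 = 74.36 dB SPL.
Σ 10^(L/10) = 5.955e+07 → L_total = 10·log₁₀(5.955e+07) = 77.75 dB SPL.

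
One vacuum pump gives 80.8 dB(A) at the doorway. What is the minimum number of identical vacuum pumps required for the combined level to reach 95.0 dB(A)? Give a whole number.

Need L₁ + 10·log₁₀ N ≥ 95.0, i.e. log₁₀ N ≥ 1.42.
N ≥ 10^(14.2/10) = 26.303, so N = 27.

27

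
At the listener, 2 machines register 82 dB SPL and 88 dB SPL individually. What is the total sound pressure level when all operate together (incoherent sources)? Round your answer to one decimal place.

For uncorrelated sources the intensities add, so convert each level to linear form, sum, and take 10·log₁₀ of the total.
Σ 10^(L/10) = 10^(82/10) + 10^(88/10) = 7.894e+08.
L_total = 10·log₁₀(7.894e+08) = 88.97 dB SPL.

89.0 dB SPL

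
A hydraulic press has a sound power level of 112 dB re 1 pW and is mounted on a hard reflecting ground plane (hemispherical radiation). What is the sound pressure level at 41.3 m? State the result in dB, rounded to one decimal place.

The power spreads over a hemisphere of area 2π·r², so L_p = L_w − 10·log₁₀(2π·r²).
2π·r² = 1.072e+04 m², 10·log₁₀ of that is 40.301 dB.
L_p = 112 − 40.301 = 71.70 dB.

71.7 dB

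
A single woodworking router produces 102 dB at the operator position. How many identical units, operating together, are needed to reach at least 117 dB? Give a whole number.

32

The shortfall is 117 − 102 = 15.0 dB, and N units add 10·log₁₀ N, so need 10·log₁₀ N ≥ 15.0.
N ≥ 10^(15.0/10) = 31.623, so N = 32.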